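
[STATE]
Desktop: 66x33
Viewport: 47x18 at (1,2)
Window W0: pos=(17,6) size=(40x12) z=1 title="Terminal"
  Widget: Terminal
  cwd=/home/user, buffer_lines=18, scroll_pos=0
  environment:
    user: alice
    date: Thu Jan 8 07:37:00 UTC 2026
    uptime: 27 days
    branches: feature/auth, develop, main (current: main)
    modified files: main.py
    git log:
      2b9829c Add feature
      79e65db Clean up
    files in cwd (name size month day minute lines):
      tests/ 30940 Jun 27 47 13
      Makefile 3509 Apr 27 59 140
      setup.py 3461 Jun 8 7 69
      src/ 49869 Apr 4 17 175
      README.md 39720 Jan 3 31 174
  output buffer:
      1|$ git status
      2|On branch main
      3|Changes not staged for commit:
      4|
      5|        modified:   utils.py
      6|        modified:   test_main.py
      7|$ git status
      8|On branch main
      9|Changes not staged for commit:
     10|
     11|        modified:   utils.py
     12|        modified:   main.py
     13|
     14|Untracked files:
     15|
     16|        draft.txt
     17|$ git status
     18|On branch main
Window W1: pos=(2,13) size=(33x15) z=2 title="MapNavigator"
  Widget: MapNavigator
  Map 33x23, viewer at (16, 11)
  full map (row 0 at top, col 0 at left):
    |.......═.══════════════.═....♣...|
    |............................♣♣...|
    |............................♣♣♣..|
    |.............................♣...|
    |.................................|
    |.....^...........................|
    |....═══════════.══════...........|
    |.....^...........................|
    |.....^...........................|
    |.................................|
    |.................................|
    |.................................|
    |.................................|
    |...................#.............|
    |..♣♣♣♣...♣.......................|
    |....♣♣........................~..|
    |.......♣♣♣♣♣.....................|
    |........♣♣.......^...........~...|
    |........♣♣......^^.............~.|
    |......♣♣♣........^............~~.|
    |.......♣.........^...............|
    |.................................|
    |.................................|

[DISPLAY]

                                               
                                               
                                               
                                               
                ┏━━━━━━━━━━━━━━━━━━━━━━━━━━━━━━
                ┃ Terminal                     
                ┠──────────────────────────────
                ┃$ git status                  
                ┃On branch main                
                ┃Changes not staged for commit:
                ┃                              
 ┏━━━━━━━━━━━━━━━━━━━━━━━━━━━━━━━┓   utils.py  
 ┃ MapNavigator                  ┃   test_main.
 ┠───────────────────────────────┨             
 ┃...═══════════.══════..........┃             
 ┃....^..........................┃━━━━━━━━━━━━━
 ┃....^..........................┃             
 ┃...............................┃             


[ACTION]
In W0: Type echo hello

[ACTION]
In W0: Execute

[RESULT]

                                               
                                               
                                               
                                               
                ┏━━━━━━━━━━━━━━━━━━━━━━━━━━━━━━
                ┃ Terminal                     
                ┠──────────────────────────────
                ┃Untracked files:              
                ┃                              
                ┃        draft.txt             
                ┃$ git status                  
 ┏━━━━━━━━━━━━━━━━━━━━━━━━━━━━━━━┓             
 ┃ MapNavigator                  ┃             
 ┠───────────────────────────────┨             
 ┃...═══════════.══════..........┃             
 ┃....^..........................┃━━━━━━━━━━━━━
 ┃....^..........................┃             
 ┃...............................┃             


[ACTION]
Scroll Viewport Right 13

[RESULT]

                                               
                                               
                                               
                                               
   ┏━━━━━━━━━━━━━━━━━━━━━━━━━━━━━━━━━━━━━━┓    
   ┃ Terminal                             ┃    
   ┠──────────────────────────────────────┨    
   ┃Untracked files:                      ┃    
   ┃                                      ┃    
   ┃        draft.txt                     ┃    
   ┃$ git status                          ┃    
━━━━━━━━━━━━━━━━━━━━┓                     ┃    
or                  ┃                     ┃    
────────────────────┨                     ┃    
═══.══════..........┃                     ┃    
....................┃━━━━━━━━━━━━━━━━━━━━━┛    
....................┃                          
....................┃                          


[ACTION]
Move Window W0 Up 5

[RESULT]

   ┃ Terminal                             ┃    
   ┠──────────────────────────────────────┨    
   ┃Untracked files:                      ┃    
   ┃                                      ┃    
   ┃        draft.txt                     ┃    
   ┃$ git status                          ┃    
   ┃On branch main                        ┃    
   ┃$ echo hello                          ┃    
   ┃hello                                 ┃    
   ┃$ █                                   ┃    
   ┗━━━━━━━━━━━━━━━━━━━━━━━━━━━━━━━━━━━━━━┛    
━━━━━━━━━━━━━━━━━━━━┓                          
or                  ┃                          
────────────────────┨                          
═══.══════..........┃                          
....................┃                          
....................┃                          
....................┃                          


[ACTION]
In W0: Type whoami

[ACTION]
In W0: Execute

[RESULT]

   ┃ Terminal                             ┃    
   ┠──────────────────────────────────────┨    
   ┃        draft.txt                     ┃    
   ┃$ git status                          ┃    
   ┃On branch main                        ┃    
   ┃$ echo hello                          ┃    
   ┃hello                                 ┃    
   ┃$ whoami                              ┃    
   ┃alice                                 ┃    
   ┃$ █                                   ┃    
   ┗━━━━━━━━━━━━━━━━━━━━━━━━━━━━━━━━━━━━━━┛    
━━━━━━━━━━━━━━━━━━━━┓                          
or                  ┃                          
────────────────────┨                          
═══.══════..........┃                          
....................┃                          
....................┃                          
....................┃                          


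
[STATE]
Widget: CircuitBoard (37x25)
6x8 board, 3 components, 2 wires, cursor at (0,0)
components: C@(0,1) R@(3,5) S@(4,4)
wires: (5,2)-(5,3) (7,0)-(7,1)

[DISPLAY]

   0 1 2 3 4 5                       
0  [.]  C                            
                                     
1                                    
                                     
2                                    
                                     
3                       R            
                                     
4                   S                
                                     
5           · ─ ·                    
                                     
6                                    
                                     
7   · ─ ·                            
Cursor: (0,0)                        
                                     
                                     
                                     
                                     
                                     
                                     
                                     
                                     


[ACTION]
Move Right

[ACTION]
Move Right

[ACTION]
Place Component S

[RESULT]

   0 1 2 3 4 5                       
0       C  [S]                       
                                     
1                                    
                                     
2                                    
                                     
3                       R            
                                     
4                   S                
                                     
5           · ─ ·                    
                                     
6                                    
                                     
7   · ─ ·                            
Cursor: (0,2)                        
                                     
                                     
                                     
                                     
                                     
                                     
                                     
                                     


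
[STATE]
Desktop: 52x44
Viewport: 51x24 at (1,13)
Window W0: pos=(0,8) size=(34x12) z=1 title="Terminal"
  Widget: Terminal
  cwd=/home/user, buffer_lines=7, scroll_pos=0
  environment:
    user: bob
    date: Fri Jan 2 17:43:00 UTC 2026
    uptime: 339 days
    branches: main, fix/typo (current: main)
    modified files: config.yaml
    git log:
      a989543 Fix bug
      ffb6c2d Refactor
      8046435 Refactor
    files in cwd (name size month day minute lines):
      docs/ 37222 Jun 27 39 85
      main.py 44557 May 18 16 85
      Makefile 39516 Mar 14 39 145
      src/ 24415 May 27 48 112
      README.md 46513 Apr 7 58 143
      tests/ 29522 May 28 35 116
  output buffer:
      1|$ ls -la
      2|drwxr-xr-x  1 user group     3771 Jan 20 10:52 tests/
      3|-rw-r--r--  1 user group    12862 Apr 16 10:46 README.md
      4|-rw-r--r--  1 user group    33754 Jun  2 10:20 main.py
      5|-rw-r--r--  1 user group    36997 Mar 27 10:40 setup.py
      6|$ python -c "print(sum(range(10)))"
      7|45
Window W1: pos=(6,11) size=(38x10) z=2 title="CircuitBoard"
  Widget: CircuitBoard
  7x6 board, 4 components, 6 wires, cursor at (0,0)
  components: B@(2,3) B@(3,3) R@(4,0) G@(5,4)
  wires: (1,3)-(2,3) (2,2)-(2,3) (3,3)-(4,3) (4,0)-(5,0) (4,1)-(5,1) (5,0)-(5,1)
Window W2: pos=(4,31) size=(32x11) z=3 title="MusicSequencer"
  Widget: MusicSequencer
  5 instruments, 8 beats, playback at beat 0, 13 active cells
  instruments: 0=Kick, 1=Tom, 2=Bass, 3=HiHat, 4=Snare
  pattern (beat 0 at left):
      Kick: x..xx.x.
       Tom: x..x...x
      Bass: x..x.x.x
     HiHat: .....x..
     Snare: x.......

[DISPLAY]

-rw-r┠────────────────────────────────────┨        
-rw-r┃   0 1 2 3 4 5 6                    ┃        
-rw-r┃0  [.]                              ┃        
$ pyt┃                                    ┃        
45   ┃1               ·                   ┃        
$ █  ┃                │                   ┃        
━━━━━┃2           · ─ B                   ┃        
     ┗━━━━━━━━━━━━━━━━━━━━━━━━━━━━━━━━━━━━┛        
                                                   
                                                   
                                                   
                                                   
                                                   
                                                   
                                                   
                                                   
                                                   
                                                   
   ┏━━━━━━━━━━━━━━━━━━━━━━━━━━━━━━┓                
   ┃ MusicSequencer               ┃                
   ┠──────────────────────────────┨                
   ┃      ▼1234567                ┃                
   ┃  Kick█··██·█·                ┃                
   ┃   Tom█··█···█                ┃                


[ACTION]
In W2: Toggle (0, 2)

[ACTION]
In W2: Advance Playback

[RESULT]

-rw-r┠────────────────────────────────────┨        
-rw-r┃   0 1 2 3 4 5 6                    ┃        
-rw-r┃0  [.]                              ┃        
$ pyt┃                                    ┃        
45   ┃1               ·                   ┃        
$ █  ┃                │                   ┃        
━━━━━┃2           · ─ B                   ┃        
     ┗━━━━━━━━━━━━━━━━━━━━━━━━━━━━━━━━━━━━┛        
                                                   
                                                   
                                                   
                                                   
                                                   
                                                   
                                                   
                                                   
                                                   
                                                   
   ┏━━━━━━━━━━━━━━━━━━━━━━━━━━━━━━┓                
   ┃ MusicSequencer               ┃                
   ┠──────────────────────────────┨                
   ┃      0▼234567                ┃                
   ┃  Kick█·███·█·                ┃                
   ┃   Tom█··█···█                ┃                


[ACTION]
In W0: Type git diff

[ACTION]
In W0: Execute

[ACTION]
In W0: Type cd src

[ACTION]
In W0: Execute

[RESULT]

@@ -1┠────────────────────────────────────┨        
+# up┃   0 1 2 3 4 5 6                    ┃        
 impo┃0  [.]                              ┃        
$ cd ┃                                    ┃        
     ┃1               ·                   ┃        
$ █  ┃                │                   ┃        
━━━━━┃2           · ─ B                   ┃        
     ┗━━━━━━━━━━━━━━━━━━━━━━━━━━━━━━━━━━━━┛        
                                                   
                                                   
                                                   
                                                   
                                                   
                                                   
                                                   
                                                   
                                                   
                                                   
   ┏━━━━━━━━━━━━━━━━━━━━━━━━━━━━━━┓                
   ┃ MusicSequencer               ┃                
   ┠──────────────────────────────┨                
   ┃      0▼234567                ┃                
   ┃  Kick█·███·█·                ┃                
   ┃   Tom█··█···█                ┃                


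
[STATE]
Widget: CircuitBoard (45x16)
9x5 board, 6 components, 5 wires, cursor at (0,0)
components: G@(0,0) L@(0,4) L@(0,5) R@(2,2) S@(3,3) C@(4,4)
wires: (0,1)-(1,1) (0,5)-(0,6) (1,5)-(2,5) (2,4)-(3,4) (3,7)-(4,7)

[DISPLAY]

   0 1 2 3 4 5 6 7 8                         
0  [G]  ·           L   L ─ ·                
        │                                    
1       ·               ·                    
                        │                    
2           R       ·   ·                    
                    │                        
3               S   ·           ·            
                                │            
4                   C           ·            
Cursor: (0,0)                                
                                             
                                             
                                             
                                             
                                             


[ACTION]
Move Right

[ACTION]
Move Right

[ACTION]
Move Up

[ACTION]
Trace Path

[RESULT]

   0 1 2 3 4 5 6 7 8                         
0   G   ·  [.]      L   L ─ ·                
        │                                    
1       ·               ·                    
                        │                    
2           R       ·   ·                    
                    │                        
3               S   ·           ·            
                                │            
4                   C           ·            
Cursor: (0,2)  Trace: No connections         
                                             
                                             
                                             
                                             
                                             


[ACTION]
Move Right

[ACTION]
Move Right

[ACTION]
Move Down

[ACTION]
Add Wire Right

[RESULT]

   0 1 2 3 4 5 6 7 8                         
0   G   ·           L   L ─ ·                
        │                                    
1       ·          [.]─ ·                    
                        │                    
2           R       ·   ·                    
                    │                        
3               S   ·           ·            
                                │            
4                   C           ·            
Cursor: (1,4)  Trace: No connections         
                                             
                                             
                                             
                                             
                                             


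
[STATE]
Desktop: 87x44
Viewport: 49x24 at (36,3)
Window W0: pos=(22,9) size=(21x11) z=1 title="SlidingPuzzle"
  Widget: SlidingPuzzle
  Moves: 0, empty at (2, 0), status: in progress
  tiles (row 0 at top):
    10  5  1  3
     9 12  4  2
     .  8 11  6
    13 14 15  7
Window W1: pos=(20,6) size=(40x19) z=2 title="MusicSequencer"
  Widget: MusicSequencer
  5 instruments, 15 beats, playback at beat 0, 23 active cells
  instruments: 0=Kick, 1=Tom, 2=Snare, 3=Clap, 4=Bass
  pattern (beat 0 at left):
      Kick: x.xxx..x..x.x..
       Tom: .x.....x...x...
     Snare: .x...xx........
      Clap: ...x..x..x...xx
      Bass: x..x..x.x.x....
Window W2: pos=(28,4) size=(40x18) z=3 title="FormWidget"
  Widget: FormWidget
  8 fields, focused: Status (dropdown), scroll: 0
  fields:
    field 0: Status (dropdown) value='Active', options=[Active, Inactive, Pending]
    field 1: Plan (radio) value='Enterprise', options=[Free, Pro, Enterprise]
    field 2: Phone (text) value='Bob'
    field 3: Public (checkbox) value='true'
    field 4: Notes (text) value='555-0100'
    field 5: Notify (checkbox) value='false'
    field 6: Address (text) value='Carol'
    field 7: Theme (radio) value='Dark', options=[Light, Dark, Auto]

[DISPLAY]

                                                 
━━━━━━━━━━━━━━━━━━━━━━━━━━━━━━━┓                 
dget                           ┃                 
───────────────────────────────┨                 
s:     [Active               ▼]┃                 
       ( ) Free  ( ) Pro  (●) E┃                 
:      [Bob                   ]┃                 
c:     [x]                     ┃                 
:      [555-0100              ]┃                 
y:     [ ]                     ┃                 
ss:    [Carol                 ]┃                 
:      ( ) Light  (●) Dark  ( )┃                 
                               ┃                 
                               ┃                 
                               ┃                 
                               ┃                 
                               ┃                 
                               ┃                 
━━━━━━━━━━━━━━━━━━━━━━━━━━━━━━━┛                 
                       ┃                         
                       ┃                         
━━━━━━━━━━━━━━━━━━━━━━━┛                         
                                                 
                                                 


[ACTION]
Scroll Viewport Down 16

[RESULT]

                               ┃                 
                               ┃                 
━━━━━━━━━━━━━━━━━━━━━━━━━━━━━━━┛                 
                       ┃                         
                       ┃                         
━━━━━━━━━━━━━━━━━━━━━━━┛                         
                                                 
                                                 
                                                 
                                                 
                                                 
                                                 
                                                 
                                                 
                                                 
                                                 
                                                 
                                                 
                                                 
                                                 
                                                 
                                                 
                                                 
                                                 


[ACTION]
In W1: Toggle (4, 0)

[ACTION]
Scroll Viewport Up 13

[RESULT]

───────────────────────────────┨                 
s:     [Active               ▼]┃                 
       ( ) Free  ( ) Pro  (●) E┃                 
:      [Bob                   ]┃                 
c:     [x]                     ┃                 
:      [555-0100              ]┃                 
y:     [ ]                     ┃                 
ss:    [Carol                 ]┃                 
:      ( ) Light  (●) Dark  ( )┃                 
                               ┃                 
                               ┃                 
                               ┃                 
                               ┃                 
                               ┃                 
                               ┃                 
━━━━━━━━━━━━━━━━━━━━━━━━━━━━━━━┛                 
                       ┃                         
                       ┃                         
━━━━━━━━━━━━━━━━━━━━━━━┛                         
                                                 
                                                 
                                                 
                                                 
                                                 


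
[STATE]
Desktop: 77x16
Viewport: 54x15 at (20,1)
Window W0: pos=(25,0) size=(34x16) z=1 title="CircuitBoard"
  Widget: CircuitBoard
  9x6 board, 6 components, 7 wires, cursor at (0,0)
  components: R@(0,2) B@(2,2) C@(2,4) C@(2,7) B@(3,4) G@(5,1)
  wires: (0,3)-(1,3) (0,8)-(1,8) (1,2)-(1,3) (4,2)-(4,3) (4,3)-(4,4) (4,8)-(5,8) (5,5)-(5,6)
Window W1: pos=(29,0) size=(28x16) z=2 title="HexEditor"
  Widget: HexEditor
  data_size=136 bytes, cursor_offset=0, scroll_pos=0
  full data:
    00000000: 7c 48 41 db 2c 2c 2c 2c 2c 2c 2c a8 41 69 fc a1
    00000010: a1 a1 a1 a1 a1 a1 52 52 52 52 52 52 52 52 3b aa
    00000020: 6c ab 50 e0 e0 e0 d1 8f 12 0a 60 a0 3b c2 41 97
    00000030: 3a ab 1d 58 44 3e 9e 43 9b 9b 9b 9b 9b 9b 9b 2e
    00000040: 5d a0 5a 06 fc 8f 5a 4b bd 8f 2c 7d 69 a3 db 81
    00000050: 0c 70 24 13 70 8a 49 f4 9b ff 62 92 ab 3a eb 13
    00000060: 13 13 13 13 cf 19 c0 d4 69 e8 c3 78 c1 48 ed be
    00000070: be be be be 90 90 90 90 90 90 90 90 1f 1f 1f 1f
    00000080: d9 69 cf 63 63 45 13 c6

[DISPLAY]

     ┃ Ci┃ HexEditor                ┃ ┃               
     ┠───┠──────────────────────────┨─┨               
     ┃   ┃00000000  7C 48 41 db 2c 2┃ ┃               
     ┃0  ┃00000010  a1 a1 a1 a1 a1 a┃ ┃               
     ┃   ┃00000020  6c ab 50 e0 e0 e┃ ┃               
     ┃1  ┃00000030  3a ab 1d 58 44 3┃ ┃               
     ┃   ┃00000040  5d a0 5a 06 fc 8┃ ┃               
     ┃2  ┃00000050  0c 70 24 13 70 8┃ ┃               
     ┃   ┃00000060  13 13 13 13 cf 1┃ ┃               
     ┃3  ┃00000070  be be be be 90 9┃ ┃               
     ┃   ┃00000080  d9 69 cf 63 63 4┃ ┃               
     ┃4  ┃                          ┃ ┃               
     ┃   ┃                          ┃ ┃               
     ┃5  ┃                          ┃ ┃               
     ┗━━━┗━━━━━━━━━━━━━━━━━━━━━━━━━━┛━┛               


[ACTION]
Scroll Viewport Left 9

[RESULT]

              ┃ Ci┃ HexEditor                ┃ ┃      
              ┠───┠──────────────────────────┨─┨      
              ┃   ┃00000000  7C 48 41 db 2c 2┃ ┃      
              ┃0  ┃00000010  a1 a1 a1 a1 a1 a┃ ┃      
              ┃   ┃00000020  6c ab 50 e0 e0 e┃ ┃      
              ┃1  ┃00000030  3a ab 1d 58 44 3┃ ┃      
              ┃   ┃00000040  5d a0 5a 06 fc 8┃ ┃      
              ┃2  ┃00000050  0c 70 24 13 70 8┃ ┃      
              ┃   ┃00000060  13 13 13 13 cf 1┃ ┃      
              ┃3  ┃00000070  be be be be 90 9┃ ┃      
              ┃   ┃00000080  d9 69 cf 63 63 4┃ ┃      
              ┃4  ┃                          ┃ ┃      
              ┃   ┃                          ┃ ┃      
              ┃5  ┃                          ┃ ┃      
              ┗━━━┗━━━━━━━━━━━━━━━━━━━━━━━━━━┛━┛      


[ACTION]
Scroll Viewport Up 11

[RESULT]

              ┏━━━┏━━━━━━━━━━━━━━━━━━━━━━━━━━┓━┓      
              ┃ Ci┃ HexEditor                ┃ ┃      
              ┠───┠──────────────────────────┨─┨      
              ┃   ┃00000000  7C 48 41 db 2c 2┃ ┃      
              ┃0  ┃00000010  a1 a1 a1 a1 a1 a┃ ┃      
              ┃   ┃00000020  6c ab 50 e0 e0 e┃ ┃      
              ┃1  ┃00000030  3a ab 1d 58 44 3┃ ┃      
              ┃   ┃00000040  5d a0 5a 06 fc 8┃ ┃      
              ┃2  ┃00000050  0c 70 24 13 70 8┃ ┃      
              ┃   ┃00000060  13 13 13 13 cf 1┃ ┃      
              ┃3  ┃00000070  be be be be 90 9┃ ┃      
              ┃   ┃00000080  d9 69 cf 63 63 4┃ ┃      
              ┃4  ┃                          ┃ ┃      
              ┃   ┃                          ┃ ┃      
              ┃5  ┃                          ┃ ┃      


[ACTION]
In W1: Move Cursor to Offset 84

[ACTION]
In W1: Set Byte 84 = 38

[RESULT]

              ┏━━━┏━━━━━━━━━━━━━━━━━━━━━━━━━━┓━┓      
              ┃ Ci┃ HexEditor                ┃ ┃      
              ┠───┠──────────────────────────┨─┨      
              ┃   ┃00000000  7c 48 41 db 2c 2┃ ┃      
              ┃0  ┃00000010  a1 a1 a1 a1 a1 a┃ ┃      
              ┃   ┃00000020  6c ab 50 e0 e0 e┃ ┃      
              ┃1  ┃00000030  3a ab 1d 58 44 3┃ ┃      
              ┃   ┃00000040  5d a0 5a 06 fc 8┃ ┃      
              ┃2  ┃00000050  0c 70 24 13 38 8┃ ┃      
              ┃   ┃00000060  13 13 13 13 cf 1┃ ┃      
              ┃3  ┃00000070  be be be be 90 9┃ ┃      
              ┃   ┃00000080  d9 69 cf 63 63 4┃ ┃      
              ┃4  ┃                          ┃ ┃      
              ┃   ┃                          ┃ ┃      
              ┃5  ┃                          ┃ ┃      


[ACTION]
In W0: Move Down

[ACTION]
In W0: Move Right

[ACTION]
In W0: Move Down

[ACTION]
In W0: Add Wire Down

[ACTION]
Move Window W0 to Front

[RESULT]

              ┏━━━━━━━━━━━━━━━━━━━━━━━━━━━━━━━━┓      
              ┃ CircuitBoard                   ┃      
              ┠────────────────────────────────┨      
              ┃   0 1 2 3 4 5 6 7 8            ┃      
              ┃0           R   ·               ┃      
              ┃                │               ┃      
              ┃1           · ─ ·               ┃      
              ┃                                ┃      
              ┃2      [.]  B       C           ┃      
              ┃        │                       ┃      
              ┃3       ·           B           ┃      
              ┃                                ┃      
              ┃4           · ─ · ─ ·           ┃      
              ┃                                ┃      
              ┃5       G               · ─ ·   ┃      


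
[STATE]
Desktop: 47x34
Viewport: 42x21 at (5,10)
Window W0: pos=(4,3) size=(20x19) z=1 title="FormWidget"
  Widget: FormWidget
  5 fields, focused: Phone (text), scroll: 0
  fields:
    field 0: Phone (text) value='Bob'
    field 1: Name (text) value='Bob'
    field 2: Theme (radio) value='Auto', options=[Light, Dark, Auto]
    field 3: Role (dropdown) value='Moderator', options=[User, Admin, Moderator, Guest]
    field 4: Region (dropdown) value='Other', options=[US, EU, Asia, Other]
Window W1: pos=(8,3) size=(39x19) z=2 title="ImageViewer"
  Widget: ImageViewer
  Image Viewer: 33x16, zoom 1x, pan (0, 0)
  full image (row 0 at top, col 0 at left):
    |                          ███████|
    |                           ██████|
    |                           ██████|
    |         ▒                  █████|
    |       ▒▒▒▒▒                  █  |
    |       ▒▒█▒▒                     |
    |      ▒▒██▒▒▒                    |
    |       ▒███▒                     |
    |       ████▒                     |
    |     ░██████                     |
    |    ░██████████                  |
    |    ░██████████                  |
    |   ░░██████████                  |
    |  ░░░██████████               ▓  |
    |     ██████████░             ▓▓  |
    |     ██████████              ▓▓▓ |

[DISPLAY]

  R┃       ▒▒▒▒▒                  █      ┃
   ┃       ▒▒█▒▒                         ┃
   ┃      ▒▒██▒▒▒                        ┃
   ┃       ▒███▒                         ┃
   ┃       ████▒                         ┃
   ┃     ░██████                         ┃
   ┃    ░██████████                      ┃
   ┃    ░██████████                      ┃
   ┃   ░░██████████                      ┃
   ┃  ░░░██████████               ▓      ┃
   ┃     ██████████░             ▓▓      ┃
━━━┗━━━━━━━━━━━━━━━━━━━━━━━━━━━━━━━━━━━━━┛
                                          
                                          
                                          
                                          
                                          
                                          
                                          
                                          
                                          


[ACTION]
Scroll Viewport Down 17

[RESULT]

   ┃       ▒███▒                         ┃
   ┃       ████▒                         ┃
   ┃     ░██████                         ┃
   ┃    ░██████████                      ┃
   ┃    ░██████████                      ┃
   ┃   ░░██████████                      ┃
   ┃  ░░░██████████               ▓      ┃
   ┃     ██████████░             ▓▓      ┃
━━━┗━━━━━━━━━━━━━━━━━━━━━━━━━━━━━━━━━━━━━┛
                                          
                                          
                                          
                                          
                                          
                                          
                                          
                                          
                                          
                                          
                                          
                                          


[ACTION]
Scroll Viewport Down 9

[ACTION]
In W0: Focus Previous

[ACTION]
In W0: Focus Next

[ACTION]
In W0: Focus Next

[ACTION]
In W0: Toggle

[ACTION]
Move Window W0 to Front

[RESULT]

                  ┃                      ┃
                  ┃                      ┃
                  ┃                      ┃
                  ┃                      ┃
                  ┃                      ┃
                  ┃                      ┃
                  ┃               ▓      ┃
                  ┃░             ▓▓      ┃
━━━━━━━━━━━━━━━━━━┛━━━━━━━━━━━━━━━━━━━━━━┛
                                          
                                          
                                          
                                          
                                          
                                          
                                          
                                          
                                          
                                          
                                          
                                          


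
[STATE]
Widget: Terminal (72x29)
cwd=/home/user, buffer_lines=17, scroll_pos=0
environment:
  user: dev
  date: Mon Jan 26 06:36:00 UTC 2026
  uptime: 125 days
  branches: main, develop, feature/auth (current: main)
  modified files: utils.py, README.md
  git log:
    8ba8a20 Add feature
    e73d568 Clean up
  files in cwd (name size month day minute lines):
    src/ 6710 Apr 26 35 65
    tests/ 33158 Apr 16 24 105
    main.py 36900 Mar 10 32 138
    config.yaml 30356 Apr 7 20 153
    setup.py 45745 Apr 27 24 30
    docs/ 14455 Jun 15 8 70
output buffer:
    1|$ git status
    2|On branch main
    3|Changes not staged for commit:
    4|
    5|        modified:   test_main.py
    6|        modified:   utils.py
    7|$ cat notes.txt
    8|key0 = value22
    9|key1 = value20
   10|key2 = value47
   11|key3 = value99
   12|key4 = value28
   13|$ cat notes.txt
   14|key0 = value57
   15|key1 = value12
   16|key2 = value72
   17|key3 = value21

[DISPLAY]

$ git status                                                            
On branch main                                                          
Changes not staged for commit:                                          
                                                                        
        modified:   test_main.py                                        
        modified:   utils.py                                            
$ cat notes.txt                                                         
key0 = value22                                                          
key1 = value20                                                          
key2 = value47                                                          
key3 = value99                                                          
key4 = value28                                                          
$ cat notes.txt                                                         
key0 = value57                                                          
key1 = value12                                                          
key2 = value72                                                          
key3 = value21                                                          
$ █                                                                     
                                                                        
                                                                        
                                                                        
                                                                        
                                                                        
                                                                        
                                                                        
                                                                        
                                                                        
                                                                        
                                                                        


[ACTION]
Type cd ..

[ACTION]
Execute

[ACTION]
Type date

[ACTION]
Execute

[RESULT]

$ git status                                                            
On branch main                                                          
Changes not staged for commit:                                          
                                                                        
        modified:   test_main.py                                        
        modified:   utils.py                                            
$ cat notes.txt                                                         
key0 = value22                                                          
key1 = value20                                                          
key2 = value47                                                          
key3 = value99                                                          
key4 = value28                                                          
$ cat notes.txt                                                         
key0 = value57                                                          
key1 = value12                                                          
key2 = value72                                                          
key3 = value21                                                          
$ cd ..                                                                 
                                                                        
$ date                                                                  
Mon Jan 26 06:36:00 UTC 2026                                            
$ █                                                                     
                                                                        
                                                                        
                                                                        
                                                                        
                                                                        
                                                                        
                                                                        
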